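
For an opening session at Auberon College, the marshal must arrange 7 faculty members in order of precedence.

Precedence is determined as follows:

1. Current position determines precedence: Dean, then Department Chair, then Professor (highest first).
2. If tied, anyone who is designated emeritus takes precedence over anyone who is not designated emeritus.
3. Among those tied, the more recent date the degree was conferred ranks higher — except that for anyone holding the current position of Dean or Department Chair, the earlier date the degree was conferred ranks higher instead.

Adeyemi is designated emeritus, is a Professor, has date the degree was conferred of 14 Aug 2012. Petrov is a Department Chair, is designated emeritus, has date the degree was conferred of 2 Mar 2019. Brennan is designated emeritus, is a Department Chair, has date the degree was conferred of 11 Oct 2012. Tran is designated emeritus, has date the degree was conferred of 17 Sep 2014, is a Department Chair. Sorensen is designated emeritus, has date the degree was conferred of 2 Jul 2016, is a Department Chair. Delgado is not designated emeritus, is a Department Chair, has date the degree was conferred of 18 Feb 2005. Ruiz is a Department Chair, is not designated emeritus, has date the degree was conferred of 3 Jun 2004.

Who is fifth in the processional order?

Ruiz

By current position: Brennan, Tran, Sorensen, Petrov, Ruiz and Delgado (Department Chair); then Adeyemi (Professor).
Among Brennan, Tran, Sorensen, Petrov, Ruiz and Delgado, designated emeritus before not designated emeritus: Brennan, Tran, Sorensen and Petrov (designated emeritus) before Ruiz and Delgado (not designated emeritus).
Among Brennan, Tran, Sorensen and Petrov, by date the degree was conferred (earlier first) (reversed rule for this group): Brennan (11 Oct 2012) before Tran (17 Sep 2014) before Sorensen (2 Jul 2016) before Petrov (2 Mar 2019).
Among Ruiz and Delgado, by date the degree was conferred (earlier first) (reversed rule for this group): Ruiz (3 Jun 2004) before Delgado (18 Feb 2005).
Order: Brennan, Tran, Sorensen, Petrov, Ruiz, Delgado, Adeyemi.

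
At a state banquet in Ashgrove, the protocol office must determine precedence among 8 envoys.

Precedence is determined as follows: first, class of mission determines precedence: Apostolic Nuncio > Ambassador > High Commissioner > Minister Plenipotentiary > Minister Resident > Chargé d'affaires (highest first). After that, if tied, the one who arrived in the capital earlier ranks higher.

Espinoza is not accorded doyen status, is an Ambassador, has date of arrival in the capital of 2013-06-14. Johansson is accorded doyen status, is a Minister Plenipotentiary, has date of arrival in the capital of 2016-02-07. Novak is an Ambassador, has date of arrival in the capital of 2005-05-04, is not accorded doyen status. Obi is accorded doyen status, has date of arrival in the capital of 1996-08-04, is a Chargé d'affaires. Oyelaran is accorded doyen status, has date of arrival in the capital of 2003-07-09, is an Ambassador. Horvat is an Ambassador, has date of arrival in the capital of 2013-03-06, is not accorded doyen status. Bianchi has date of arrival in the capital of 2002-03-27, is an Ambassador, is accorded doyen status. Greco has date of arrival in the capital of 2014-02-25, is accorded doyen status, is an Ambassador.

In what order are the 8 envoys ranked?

Bianchi, Oyelaran, Novak, Horvat, Espinoza, Greco, Johansson, Obi

By class of mission: Bianchi, Oyelaran, Novak, Horvat, Espinoza and Greco (Ambassador); then Johansson (Minister Plenipotentiary); then Obi (Chargé d'affaires).
Among Bianchi, Oyelaran, Novak, Horvat, Espinoza and Greco, by date of arrival in the capital (earlier first): Bianchi (2002-03-27) before Oyelaran (2003-07-09) before Novak (2005-05-04) before Horvat (2013-03-06) before Espinoza (2013-06-14) before Greco (2014-02-25).
Full order: Bianchi, Oyelaran, Novak, Horvat, Espinoza, Greco, Johansson, Obi.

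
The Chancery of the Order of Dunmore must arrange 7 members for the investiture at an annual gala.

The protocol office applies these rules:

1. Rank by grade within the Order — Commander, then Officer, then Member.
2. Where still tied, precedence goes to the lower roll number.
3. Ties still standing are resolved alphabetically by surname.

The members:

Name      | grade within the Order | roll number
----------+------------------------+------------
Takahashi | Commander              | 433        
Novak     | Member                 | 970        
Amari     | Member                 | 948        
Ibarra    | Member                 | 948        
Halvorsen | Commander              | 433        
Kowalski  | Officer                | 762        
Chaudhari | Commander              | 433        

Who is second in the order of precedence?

By grade within the Order: Chaudhari, Halvorsen and Takahashi (Commander); then Kowalski (Officer); then Amari, Ibarra and Novak (Member).
Chaudhari, Halvorsen and Takahashi all have roll number 433, so the next rule applies.
Among Chaudhari, Halvorsen and Takahashi, alphabetically by surname: Chaudhari before Halvorsen before Takahashi.
Among Amari, Ibarra and Novak, by roll number (lower first): Amari and Ibarra (948) before Novak (970).
Among Amari and Ibarra, alphabetically by surname: Amari before Ibarra.
Order: Chaudhari, Halvorsen, Takahashi, Kowalski, Amari, Ibarra, Novak.

Halvorsen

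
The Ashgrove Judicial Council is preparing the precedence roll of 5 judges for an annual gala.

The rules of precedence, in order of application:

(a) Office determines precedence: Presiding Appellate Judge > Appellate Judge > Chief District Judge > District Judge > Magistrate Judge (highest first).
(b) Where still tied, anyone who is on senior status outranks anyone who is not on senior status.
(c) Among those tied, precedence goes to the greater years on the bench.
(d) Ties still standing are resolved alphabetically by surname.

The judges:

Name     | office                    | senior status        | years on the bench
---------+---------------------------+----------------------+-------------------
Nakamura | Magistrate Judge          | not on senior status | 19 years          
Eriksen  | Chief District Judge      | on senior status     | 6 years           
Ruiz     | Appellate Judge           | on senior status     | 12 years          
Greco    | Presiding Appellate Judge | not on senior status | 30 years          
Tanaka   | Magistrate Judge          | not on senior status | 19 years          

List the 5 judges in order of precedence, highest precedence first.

Greco, Ruiz, Eriksen, Nakamura, Tanaka

By office: Greco (Presiding Appellate Judge); then Ruiz (Appellate Judge); then Eriksen (Chief District Judge); then Nakamura and Tanaka (Magistrate Judge).
Nakamura and Tanaka are each not on senior status, so the next rule applies.
Nakamura and Tanaka both have years on the bench 19 years, so the next rule applies.
Among Nakamura and Tanaka, alphabetically by surname: Nakamura before Tanaka.
Full order: Greco, Ruiz, Eriksen, Nakamura, Tanaka.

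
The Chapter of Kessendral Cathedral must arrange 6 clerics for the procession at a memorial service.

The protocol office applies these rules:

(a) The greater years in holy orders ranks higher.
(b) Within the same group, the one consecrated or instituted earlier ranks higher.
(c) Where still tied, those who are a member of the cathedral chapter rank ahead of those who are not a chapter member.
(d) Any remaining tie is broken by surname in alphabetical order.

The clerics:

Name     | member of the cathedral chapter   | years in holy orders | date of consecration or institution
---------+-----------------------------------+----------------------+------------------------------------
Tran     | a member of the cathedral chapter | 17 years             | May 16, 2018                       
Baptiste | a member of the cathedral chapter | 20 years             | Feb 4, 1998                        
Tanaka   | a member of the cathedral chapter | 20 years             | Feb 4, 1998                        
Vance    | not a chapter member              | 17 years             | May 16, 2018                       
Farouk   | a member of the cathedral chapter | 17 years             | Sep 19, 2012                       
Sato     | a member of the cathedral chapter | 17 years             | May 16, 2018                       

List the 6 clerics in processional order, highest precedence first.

Baptiste, Tanaka, Farouk, Sato, Tran, Vance

By years in holy orders (higher first): Baptiste and Tanaka (both 20 years); then Farouk, Sato, Tran and Vance (each 17 years).
Baptiste and Tanaka both have date of consecration or institution Feb 4, 1998, so the next rule applies.
Baptiste and Tanaka are each a member of the cathedral chapter, so the next rule applies.
Among Baptiste and Tanaka, alphabetically by surname: Baptiste before Tanaka.
Among Farouk, Sato, Tran and Vance, by date of consecration or institution (earlier first): Farouk (Sep 19, 2012) before Sato, Tran and Vance (May 16, 2018).
Among Sato, Tran and Vance, a member of the cathedral chapter before not a chapter member: Sato and Tran (a member of the cathedral chapter) before Vance (not a chapter member).
Among Sato and Tran, alphabetically by surname: Sato before Tran.
Full order: Baptiste, Tanaka, Farouk, Sato, Tran, Vance.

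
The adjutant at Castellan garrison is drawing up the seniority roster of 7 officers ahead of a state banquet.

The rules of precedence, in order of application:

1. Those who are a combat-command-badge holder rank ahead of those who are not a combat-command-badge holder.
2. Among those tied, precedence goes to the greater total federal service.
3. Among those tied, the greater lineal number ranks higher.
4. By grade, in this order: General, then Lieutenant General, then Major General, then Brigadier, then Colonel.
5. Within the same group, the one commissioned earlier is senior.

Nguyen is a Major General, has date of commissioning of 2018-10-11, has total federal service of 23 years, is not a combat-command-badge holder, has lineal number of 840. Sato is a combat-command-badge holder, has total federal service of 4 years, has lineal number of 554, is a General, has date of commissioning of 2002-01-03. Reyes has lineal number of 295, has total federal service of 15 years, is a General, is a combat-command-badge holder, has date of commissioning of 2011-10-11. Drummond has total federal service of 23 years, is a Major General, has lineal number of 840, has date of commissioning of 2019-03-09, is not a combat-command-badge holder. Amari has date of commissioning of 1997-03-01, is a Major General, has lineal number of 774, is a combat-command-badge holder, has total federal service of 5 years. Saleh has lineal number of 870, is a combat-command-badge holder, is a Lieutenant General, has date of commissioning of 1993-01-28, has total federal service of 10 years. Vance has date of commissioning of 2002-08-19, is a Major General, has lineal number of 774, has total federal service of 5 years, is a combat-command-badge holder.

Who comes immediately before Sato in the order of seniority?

Vance

By the first rule: Reyes, Saleh, Amari, Vance and Sato (each a combat-command-badge holder); then Nguyen and Drummond (both not a combat-command-badge holder).
Among Reyes, Saleh, Amari, Vance and Sato, by total federal service (higher first): Reyes (15 years) before Saleh (10 years) before Amari and Vance (5 years) before Sato (4 years).
Amari and Vance both have lineal number 774, so the next rule applies.
Amari and Vance are each Major General, so the next rule applies.
Among Amari and Vance, by date of commissioning (earlier first): Amari (1997-03-01) before Vance (2002-08-19).
Nguyen and Drummond both have total federal service 23 years, so the next rule applies.
Nguyen and Drummond both have lineal number 840, so the next rule applies.
Nguyen and Drummond are each Major General, so the next rule applies.
Among Nguyen and Drummond, by date of commissioning (earlier first): Nguyen (2018-10-11) before Drummond (2019-03-09).
Order: Reyes, Saleh, Amari, Vance, Sato, Nguyen, Drummond.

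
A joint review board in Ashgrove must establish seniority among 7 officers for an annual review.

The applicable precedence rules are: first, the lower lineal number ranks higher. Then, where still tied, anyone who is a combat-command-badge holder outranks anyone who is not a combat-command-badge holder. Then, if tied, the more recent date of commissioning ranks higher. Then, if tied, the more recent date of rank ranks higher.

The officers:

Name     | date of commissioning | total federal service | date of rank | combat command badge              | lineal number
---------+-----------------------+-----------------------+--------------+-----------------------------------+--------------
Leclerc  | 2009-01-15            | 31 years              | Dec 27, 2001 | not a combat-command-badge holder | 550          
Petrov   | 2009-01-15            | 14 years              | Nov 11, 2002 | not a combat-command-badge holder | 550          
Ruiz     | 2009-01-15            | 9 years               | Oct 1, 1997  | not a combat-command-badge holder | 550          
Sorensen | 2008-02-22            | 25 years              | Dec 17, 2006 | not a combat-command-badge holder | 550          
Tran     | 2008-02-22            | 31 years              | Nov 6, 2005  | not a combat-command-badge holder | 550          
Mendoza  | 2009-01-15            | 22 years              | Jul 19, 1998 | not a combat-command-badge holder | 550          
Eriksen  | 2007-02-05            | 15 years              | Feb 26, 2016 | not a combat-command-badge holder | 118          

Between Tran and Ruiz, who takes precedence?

By lineal number (lower first): Eriksen (118); then Petrov, Leclerc, Mendoza, Ruiz, Sorensen and Tran (each 550).
Petrov, Leclerc, Mendoza, Ruiz, Sorensen and Tran are each not a combat-command-badge holder, so the next rule applies.
Among Petrov, Leclerc, Mendoza, Ruiz, Sorensen and Tran, by date of commissioning (later first): Petrov, Leclerc, Mendoza and Ruiz (2009-01-15) before Sorensen and Tran (2008-02-22).
Among Petrov, Leclerc, Mendoza and Ruiz, by date of rank (later first): Petrov (Nov 11, 2002) before Leclerc (Dec 27, 2001) before Mendoza (Jul 19, 1998) before Ruiz (Oct 1, 1997).
Among Sorensen and Tran, by date of rank (later first): Sorensen (Dec 17, 2006) before Tran (Nov 6, 2005).
So Ruiz takes precedence.

Ruiz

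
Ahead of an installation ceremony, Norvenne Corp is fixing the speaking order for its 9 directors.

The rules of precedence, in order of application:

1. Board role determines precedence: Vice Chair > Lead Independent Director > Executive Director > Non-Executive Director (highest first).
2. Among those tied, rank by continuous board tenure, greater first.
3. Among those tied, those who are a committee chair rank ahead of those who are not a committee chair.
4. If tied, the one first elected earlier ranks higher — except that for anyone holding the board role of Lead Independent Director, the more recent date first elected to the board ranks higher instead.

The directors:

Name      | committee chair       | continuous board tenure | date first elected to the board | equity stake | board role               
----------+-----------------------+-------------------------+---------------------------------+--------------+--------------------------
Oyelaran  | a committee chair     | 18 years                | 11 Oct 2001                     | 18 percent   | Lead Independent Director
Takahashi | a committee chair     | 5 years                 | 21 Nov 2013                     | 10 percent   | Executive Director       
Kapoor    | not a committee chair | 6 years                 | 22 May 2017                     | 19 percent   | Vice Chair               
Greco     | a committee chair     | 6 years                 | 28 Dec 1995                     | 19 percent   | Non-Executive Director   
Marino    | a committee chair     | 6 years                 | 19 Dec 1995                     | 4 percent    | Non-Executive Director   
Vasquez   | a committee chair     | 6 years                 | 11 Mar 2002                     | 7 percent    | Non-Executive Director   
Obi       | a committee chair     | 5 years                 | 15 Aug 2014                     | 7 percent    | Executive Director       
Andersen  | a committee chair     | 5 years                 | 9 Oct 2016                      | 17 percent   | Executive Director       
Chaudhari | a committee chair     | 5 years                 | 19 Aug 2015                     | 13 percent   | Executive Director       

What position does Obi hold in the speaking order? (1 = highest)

By board role: Kapoor (Vice Chair); then Oyelaran (Lead Independent Director); then Takahashi, Obi, Chaudhari and Andersen (Executive Director); then Marino, Greco and Vasquez (Non-Executive Director).
Takahashi, Obi, Chaudhari and Andersen all have continuous board tenure 5 years, so the next rule applies.
Takahashi, Obi, Chaudhari and Andersen are each a committee chair, so the next rule applies.
Among Takahashi, Obi, Chaudhari and Andersen, by date first elected to the board (earlier first): Takahashi (21 Nov 2013) before Obi (15 Aug 2014) before Chaudhari (19 Aug 2015) before Andersen (9 Oct 2016).
Marino, Greco and Vasquez all have continuous board tenure 6 years, so the next rule applies.
Marino, Greco and Vasquez are each a committee chair, so the next rule applies.
Among Marino, Greco and Vasquez, by date first elected to the board (earlier first): Marino (19 Dec 1995) before Greco (28 Dec 1995) before Vasquez (11 Mar 2002).
Order: Kapoor, Oyelaran, Takahashi, Obi, Chaudhari, Andersen, Marino, Greco, Vasquez. So position 4.

4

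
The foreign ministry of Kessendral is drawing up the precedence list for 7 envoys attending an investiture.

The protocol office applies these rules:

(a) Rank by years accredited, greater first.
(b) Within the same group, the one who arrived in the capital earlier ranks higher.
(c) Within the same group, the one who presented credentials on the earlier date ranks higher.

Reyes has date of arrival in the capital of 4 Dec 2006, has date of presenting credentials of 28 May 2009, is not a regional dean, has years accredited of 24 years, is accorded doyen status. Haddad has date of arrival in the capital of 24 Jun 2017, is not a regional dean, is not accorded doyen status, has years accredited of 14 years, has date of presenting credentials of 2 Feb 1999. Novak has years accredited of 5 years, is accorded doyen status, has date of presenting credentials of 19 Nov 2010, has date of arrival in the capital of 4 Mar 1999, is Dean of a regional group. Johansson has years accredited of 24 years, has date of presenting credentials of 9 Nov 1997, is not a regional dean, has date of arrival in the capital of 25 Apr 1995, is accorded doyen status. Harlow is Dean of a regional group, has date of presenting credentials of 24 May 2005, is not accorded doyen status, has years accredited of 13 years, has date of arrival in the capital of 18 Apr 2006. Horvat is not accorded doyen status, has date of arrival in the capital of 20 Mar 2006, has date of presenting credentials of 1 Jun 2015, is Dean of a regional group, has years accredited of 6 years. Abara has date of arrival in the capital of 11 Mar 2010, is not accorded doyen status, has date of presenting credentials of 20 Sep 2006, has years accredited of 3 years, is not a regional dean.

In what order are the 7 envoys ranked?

By years accredited (higher first): Johansson and Reyes (both 24 years); then Haddad (14 years); then Harlow (13 years); then Horvat (6 years); then Novak (5 years); then Abara (3 years).
Among Johansson and Reyes, by date of arrival in the capital (earlier first): Johansson (25 Apr 1995) before Reyes (4 Dec 2006).
Full order: Johansson, Reyes, Haddad, Harlow, Horvat, Novak, Abara.

Johansson, Reyes, Haddad, Harlow, Horvat, Novak, Abara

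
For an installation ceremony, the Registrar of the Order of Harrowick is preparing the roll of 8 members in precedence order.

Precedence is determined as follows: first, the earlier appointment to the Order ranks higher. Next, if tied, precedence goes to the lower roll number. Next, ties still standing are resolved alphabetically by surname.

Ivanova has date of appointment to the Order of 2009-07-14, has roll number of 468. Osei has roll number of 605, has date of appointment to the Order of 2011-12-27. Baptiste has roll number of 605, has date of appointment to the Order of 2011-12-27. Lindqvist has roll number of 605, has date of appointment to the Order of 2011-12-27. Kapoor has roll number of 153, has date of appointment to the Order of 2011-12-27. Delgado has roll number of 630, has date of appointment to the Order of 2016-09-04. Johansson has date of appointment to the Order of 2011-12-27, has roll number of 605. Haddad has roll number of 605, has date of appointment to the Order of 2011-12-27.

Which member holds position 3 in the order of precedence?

By date of appointment to the Order (earlier first): Ivanova (2009-07-14); then Kapoor, Baptiste, Haddad, Johansson, Lindqvist and Osei (each 2011-12-27); then Delgado (2016-09-04).
Among Kapoor, Baptiste, Haddad, Johansson, Lindqvist and Osei, by roll number (lower first): Kapoor (153) before Baptiste, Haddad, Johansson, Lindqvist and Osei (605).
Among Baptiste, Haddad, Johansson, Lindqvist and Osei, alphabetically by surname: Baptiste before Haddad before Johansson before Lindqvist before Osei.
Order: Ivanova, Kapoor, Baptiste, Haddad, Johansson, Lindqvist, Osei, Delgado.

Baptiste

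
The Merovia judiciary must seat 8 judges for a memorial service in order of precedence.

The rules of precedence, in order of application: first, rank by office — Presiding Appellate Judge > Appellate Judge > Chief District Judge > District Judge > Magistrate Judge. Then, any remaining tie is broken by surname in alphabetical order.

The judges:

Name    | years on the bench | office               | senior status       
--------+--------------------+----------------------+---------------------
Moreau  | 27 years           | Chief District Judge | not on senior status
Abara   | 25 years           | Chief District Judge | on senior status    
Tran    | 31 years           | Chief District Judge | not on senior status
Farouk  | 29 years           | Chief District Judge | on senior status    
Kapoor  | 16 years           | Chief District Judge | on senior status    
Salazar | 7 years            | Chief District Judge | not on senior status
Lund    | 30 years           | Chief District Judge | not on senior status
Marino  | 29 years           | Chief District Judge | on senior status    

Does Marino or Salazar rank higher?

Marino

By office: Abara, Farouk, Kapoor, Lund, Marino, Moreau, Salazar and Tran (Chief District Judge).
Among Abara, Farouk, Kapoor, Lund, Marino, Moreau, Salazar and Tran, alphabetically by surname: Abara before Farouk before Kapoor before Lund before Marino before Moreau before Salazar before Tran.
So Marino takes precedence.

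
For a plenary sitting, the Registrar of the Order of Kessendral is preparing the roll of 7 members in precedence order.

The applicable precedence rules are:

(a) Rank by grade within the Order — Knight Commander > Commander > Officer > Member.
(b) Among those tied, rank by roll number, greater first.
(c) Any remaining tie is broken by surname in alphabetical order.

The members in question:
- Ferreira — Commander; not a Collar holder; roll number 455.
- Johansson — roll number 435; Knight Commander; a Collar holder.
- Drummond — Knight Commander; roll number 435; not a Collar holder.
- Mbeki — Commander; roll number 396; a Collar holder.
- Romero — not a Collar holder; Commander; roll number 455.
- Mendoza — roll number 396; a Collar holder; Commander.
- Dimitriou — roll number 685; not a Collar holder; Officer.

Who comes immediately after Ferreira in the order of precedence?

Romero

By grade within the Order: Drummond and Johansson (Knight Commander); then Ferreira, Romero, Mbeki and Mendoza (Commander); then Dimitriou (Officer).
Drummond and Johansson both have roll number 435, so the next rule applies.
Among Drummond and Johansson, alphabetically by surname: Drummond before Johansson.
Among Ferreira, Romero, Mbeki and Mendoza, by roll number (higher first): Ferreira and Romero (455) before Mbeki and Mendoza (396).
Among Ferreira and Romero, alphabetically by surname: Ferreira before Romero.
Among Mbeki and Mendoza, alphabetically by surname: Mbeki before Mendoza.
Order: Drummond, Johansson, Ferreira, Romero, Mbeki, Mendoza, Dimitriou.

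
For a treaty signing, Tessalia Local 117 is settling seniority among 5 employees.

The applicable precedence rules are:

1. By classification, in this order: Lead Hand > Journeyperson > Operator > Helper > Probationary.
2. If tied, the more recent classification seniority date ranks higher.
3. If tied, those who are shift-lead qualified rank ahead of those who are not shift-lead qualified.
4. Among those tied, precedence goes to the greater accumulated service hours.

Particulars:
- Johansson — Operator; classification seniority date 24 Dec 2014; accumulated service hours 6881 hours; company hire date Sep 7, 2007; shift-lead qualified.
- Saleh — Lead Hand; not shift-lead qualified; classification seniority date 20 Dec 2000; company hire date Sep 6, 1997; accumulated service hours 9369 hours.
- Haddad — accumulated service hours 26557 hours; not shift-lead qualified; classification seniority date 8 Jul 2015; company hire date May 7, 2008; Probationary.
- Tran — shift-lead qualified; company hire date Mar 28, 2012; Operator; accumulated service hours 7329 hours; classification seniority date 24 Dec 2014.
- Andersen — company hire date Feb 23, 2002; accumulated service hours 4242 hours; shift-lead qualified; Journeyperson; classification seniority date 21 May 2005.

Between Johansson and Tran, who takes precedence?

Tran

By classification: Saleh (Lead Hand); then Andersen (Journeyperson); then Tran and Johansson (Operator); then Haddad (Probationary).
Tran and Johansson both have classification seniority date 24 Dec 2014, so the next rule applies.
Tran and Johansson are each shift-lead qualified, so the next rule applies.
Among Tran and Johansson, by accumulated service hours (higher first): Tran (7329 hours) before Johansson (6881 hours).
So Tran takes precedence.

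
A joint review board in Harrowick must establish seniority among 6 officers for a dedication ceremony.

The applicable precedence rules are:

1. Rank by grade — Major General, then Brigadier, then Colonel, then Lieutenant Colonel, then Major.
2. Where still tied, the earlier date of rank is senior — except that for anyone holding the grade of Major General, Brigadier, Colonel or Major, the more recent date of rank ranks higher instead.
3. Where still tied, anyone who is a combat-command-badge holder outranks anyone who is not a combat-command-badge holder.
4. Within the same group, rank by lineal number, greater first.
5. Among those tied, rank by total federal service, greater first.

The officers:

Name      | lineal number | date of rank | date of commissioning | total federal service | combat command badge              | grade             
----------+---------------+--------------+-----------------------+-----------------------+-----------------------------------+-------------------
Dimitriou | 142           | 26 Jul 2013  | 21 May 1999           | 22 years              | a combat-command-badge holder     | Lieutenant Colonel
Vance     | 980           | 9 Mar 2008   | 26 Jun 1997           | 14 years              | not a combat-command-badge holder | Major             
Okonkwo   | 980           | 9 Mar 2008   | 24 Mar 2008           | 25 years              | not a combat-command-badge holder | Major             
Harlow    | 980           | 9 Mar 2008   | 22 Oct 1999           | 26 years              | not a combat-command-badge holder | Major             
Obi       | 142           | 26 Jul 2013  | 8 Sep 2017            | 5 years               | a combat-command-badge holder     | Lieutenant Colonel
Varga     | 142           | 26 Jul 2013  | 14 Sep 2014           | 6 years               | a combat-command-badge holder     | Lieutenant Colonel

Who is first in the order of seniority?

By grade: Dimitriou, Varga and Obi (Lieutenant Colonel); then Harlow, Okonkwo and Vance (Major).
Dimitriou, Varga and Obi all have date of rank 26 Jul 2013, so the next rule applies.
Dimitriou, Varga and Obi are each a combat-command-badge holder, so the next rule applies.
Dimitriou, Varga and Obi all have lineal number 142, so the next rule applies.
Among Dimitriou, Varga and Obi, by total federal service (higher first): Dimitriou (22 years) before Varga (6 years) before Obi (5 years).
Harlow, Okonkwo and Vance all have date of rank 9 Mar 2008, so the next rule applies.
Harlow, Okonkwo and Vance are each not a combat-command-badge holder, so the next rule applies.
Harlow, Okonkwo and Vance all have lineal number 980, so the next rule applies.
Among Harlow, Okonkwo and Vance, by total federal service (higher first): Harlow (26 years) before Okonkwo (25 years) before Vance (14 years).
Order: Dimitriou, Varga, Obi, Harlow, Okonkwo, Vance.

Dimitriou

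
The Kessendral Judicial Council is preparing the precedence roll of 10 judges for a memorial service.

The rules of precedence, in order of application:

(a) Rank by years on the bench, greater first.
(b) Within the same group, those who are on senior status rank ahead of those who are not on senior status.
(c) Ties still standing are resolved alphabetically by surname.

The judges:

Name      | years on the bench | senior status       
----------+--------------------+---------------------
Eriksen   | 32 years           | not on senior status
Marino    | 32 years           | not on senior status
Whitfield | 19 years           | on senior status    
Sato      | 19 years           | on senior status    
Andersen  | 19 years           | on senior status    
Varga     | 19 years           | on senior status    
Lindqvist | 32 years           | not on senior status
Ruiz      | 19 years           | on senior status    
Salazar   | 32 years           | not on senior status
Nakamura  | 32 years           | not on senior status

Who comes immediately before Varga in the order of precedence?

Sato

By years on the bench (higher first): Eriksen, Lindqvist, Marino, Nakamura and Salazar (each 32 years); then Andersen, Ruiz, Sato, Varga and Whitfield (each 19 years).
Eriksen, Lindqvist, Marino, Nakamura and Salazar are each not on senior status, so the next rule applies.
Among Eriksen, Lindqvist, Marino, Nakamura and Salazar, alphabetically by surname: Eriksen before Lindqvist before Marino before Nakamura before Salazar.
Andersen, Ruiz, Sato, Varga and Whitfield are each on senior status, so the next rule applies.
Among Andersen, Ruiz, Sato, Varga and Whitfield, alphabetically by surname: Andersen before Ruiz before Sato before Varga before Whitfield.
Order: Eriksen, Lindqvist, Marino, Nakamura, Salazar, Andersen, Ruiz, Sato, Varga, Whitfield.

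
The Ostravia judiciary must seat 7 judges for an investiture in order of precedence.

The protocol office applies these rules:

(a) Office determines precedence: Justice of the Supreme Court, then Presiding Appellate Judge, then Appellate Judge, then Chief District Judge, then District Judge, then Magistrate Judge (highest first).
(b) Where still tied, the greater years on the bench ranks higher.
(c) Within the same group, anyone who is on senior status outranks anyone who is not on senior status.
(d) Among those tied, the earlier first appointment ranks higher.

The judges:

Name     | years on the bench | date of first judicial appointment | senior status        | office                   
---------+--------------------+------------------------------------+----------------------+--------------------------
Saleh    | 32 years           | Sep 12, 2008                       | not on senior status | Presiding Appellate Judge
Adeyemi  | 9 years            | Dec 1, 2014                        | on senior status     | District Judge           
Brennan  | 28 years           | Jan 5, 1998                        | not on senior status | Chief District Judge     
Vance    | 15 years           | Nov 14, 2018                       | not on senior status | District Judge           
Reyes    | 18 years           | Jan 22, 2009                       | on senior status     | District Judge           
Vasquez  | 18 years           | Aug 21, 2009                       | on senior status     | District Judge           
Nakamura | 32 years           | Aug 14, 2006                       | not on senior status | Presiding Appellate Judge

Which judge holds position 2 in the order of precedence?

By office: Nakamura and Saleh (Presiding Appellate Judge); then Brennan (Chief District Judge); then Reyes, Vasquez, Vance and Adeyemi (District Judge).
Nakamura and Saleh both have years on the bench 32 years, so the next rule applies.
Nakamura and Saleh are each not on senior status, so the next rule applies.
Among Nakamura and Saleh, by date of first judicial appointment (earlier first): Nakamura (Aug 14, 2006) before Saleh (Sep 12, 2008).
Among Reyes, Vasquez, Vance and Adeyemi, by years on the bench (higher first): Reyes and Vasquez (18 years) before Vance (15 years) before Adeyemi (9 years).
Reyes and Vasquez are each on senior status, so the next rule applies.
Among Reyes and Vasquez, by date of first judicial appointment (earlier first): Reyes (Jan 22, 2009) before Vasquez (Aug 21, 2009).
Order: Nakamura, Saleh, Brennan, Reyes, Vasquez, Vance, Adeyemi.

Saleh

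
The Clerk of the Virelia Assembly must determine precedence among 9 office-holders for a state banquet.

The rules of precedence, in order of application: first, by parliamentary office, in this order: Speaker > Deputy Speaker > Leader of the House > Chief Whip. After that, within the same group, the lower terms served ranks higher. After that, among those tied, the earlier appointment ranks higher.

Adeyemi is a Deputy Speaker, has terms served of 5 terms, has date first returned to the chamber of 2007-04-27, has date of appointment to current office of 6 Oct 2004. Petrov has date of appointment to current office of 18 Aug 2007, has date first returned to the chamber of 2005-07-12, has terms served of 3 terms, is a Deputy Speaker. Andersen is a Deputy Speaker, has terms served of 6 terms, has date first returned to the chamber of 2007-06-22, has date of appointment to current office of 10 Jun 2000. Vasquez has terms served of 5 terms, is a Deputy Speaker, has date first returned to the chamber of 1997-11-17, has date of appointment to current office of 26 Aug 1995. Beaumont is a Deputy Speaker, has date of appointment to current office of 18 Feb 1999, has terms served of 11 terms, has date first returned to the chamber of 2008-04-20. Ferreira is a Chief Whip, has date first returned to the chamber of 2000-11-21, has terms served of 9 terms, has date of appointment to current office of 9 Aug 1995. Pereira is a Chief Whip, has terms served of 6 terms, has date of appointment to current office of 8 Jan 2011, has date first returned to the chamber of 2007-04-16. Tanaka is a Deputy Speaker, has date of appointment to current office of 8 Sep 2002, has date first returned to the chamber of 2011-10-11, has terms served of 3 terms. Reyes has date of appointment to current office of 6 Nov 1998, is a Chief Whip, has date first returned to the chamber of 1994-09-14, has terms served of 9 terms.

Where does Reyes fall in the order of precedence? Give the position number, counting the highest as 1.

By parliamentary office: Tanaka, Petrov, Vasquez, Adeyemi, Andersen and Beaumont (Deputy Speaker); then Pereira, Ferreira and Reyes (Chief Whip).
Among Tanaka, Petrov, Vasquez, Adeyemi, Andersen and Beaumont, by terms served (lower first): Tanaka and Petrov (3 terms) before Vasquez and Adeyemi (5 terms) before Andersen (6 terms) before Beaumont (11 terms).
Among Tanaka and Petrov, by date of appointment to current office (earlier first): Tanaka (8 Sep 2002) before Petrov (18 Aug 2007).
Among Vasquez and Adeyemi, by date of appointment to current office (earlier first): Vasquez (26 Aug 1995) before Adeyemi (6 Oct 2004).
Among Pereira, Ferreira and Reyes, by terms served (lower first): Pereira (6 terms) before Ferreira and Reyes (9 terms).
Among Ferreira and Reyes, by date of appointment to current office (earlier first): Ferreira (9 Aug 1995) before Reyes (6 Nov 1998).
Order: Tanaka, Petrov, Vasquez, Adeyemi, Andersen, Beaumont, Pereira, Ferreira, Reyes. So position 9.

9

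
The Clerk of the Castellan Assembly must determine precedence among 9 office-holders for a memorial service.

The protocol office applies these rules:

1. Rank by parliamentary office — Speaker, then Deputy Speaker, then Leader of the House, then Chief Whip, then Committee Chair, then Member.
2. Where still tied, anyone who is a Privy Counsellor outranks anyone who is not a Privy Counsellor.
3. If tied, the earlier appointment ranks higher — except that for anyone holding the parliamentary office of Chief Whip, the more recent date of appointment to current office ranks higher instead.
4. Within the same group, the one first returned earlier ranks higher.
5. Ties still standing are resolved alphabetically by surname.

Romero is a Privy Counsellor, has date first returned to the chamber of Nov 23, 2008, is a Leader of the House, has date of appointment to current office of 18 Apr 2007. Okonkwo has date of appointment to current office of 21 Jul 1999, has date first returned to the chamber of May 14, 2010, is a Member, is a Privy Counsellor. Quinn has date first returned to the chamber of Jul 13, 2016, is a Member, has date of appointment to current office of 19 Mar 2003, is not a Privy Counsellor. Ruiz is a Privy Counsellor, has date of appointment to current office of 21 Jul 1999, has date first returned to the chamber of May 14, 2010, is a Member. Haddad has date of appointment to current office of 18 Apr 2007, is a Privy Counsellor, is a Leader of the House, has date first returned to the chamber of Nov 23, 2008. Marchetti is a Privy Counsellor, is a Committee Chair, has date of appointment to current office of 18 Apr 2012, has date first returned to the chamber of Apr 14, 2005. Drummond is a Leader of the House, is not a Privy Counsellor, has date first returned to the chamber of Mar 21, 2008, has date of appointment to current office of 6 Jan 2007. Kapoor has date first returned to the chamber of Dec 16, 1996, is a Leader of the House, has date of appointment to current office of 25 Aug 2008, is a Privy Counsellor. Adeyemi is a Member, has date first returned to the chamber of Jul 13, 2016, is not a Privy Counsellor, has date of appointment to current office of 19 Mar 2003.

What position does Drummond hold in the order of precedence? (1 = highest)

4

By parliamentary office: Haddad, Romero, Kapoor and Drummond (Leader of the House); then Marchetti (Committee Chair); then Okonkwo, Ruiz, Adeyemi and Quinn (Member).
Among Haddad, Romero, Kapoor and Drummond, a Privy Counsellor before not a Privy Counsellor: Haddad, Romero and Kapoor (a Privy Counsellor) before Drummond (not a Privy Counsellor).
Among Haddad, Romero and Kapoor, by date of appointment to current office (earlier first): Haddad and Romero (18 Apr 2007) before Kapoor (25 Aug 2008).
Haddad and Romero both have date first returned to the chamber Nov 23, 2008, so the next rule applies.
Among Haddad and Romero, alphabetically by surname: Haddad before Romero.
Among Okonkwo, Ruiz, Adeyemi and Quinn, a Privy Counsellor before not a Privy Counsellor: Okonkwo and Ruiz (a Privy Counsellor) before Adeyemi and Quinn (not a Privy Counsellor).
Okonkwo and Ruiz both have date of appointment to current office 21 Jul 1999, so the next rule applies.
Okonkwo and Ruiz both have date first returned to the chamber May 14, 2010, so the next rule applies.
Among Okonkwo and Ruiz, alphabetically by surname: Okonkwo before Ruiz.
Adeyemi and Quinn both have date of appointment to current office 19 Mar 2003, so the next rule applies.
Adeyemi and Quinn both have date first returned to the chamber Jul 13, 2016, so the next rule applies.
Among Adeyemi and Quinn, alphabetically by surname: Adeyemi before Quinn.
Order: Haddad, Romero, Kapoor, Drummond, Marchetti, Okonkwo, Ruiz, Adeyemi, Quinn. So position 4.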